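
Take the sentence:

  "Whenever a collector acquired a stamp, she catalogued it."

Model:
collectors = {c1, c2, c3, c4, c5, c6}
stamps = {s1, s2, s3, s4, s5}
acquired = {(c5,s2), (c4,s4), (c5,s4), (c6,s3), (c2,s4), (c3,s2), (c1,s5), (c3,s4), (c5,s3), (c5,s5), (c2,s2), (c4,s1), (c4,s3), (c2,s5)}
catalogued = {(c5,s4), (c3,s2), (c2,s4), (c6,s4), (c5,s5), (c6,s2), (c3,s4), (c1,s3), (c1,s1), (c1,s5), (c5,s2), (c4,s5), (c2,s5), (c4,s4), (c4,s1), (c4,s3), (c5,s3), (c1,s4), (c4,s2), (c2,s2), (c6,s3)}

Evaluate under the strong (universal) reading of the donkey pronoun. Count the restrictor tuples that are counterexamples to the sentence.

0

"it" takes "a stamp" as antecedent — a donkey pronoun bound across the clause boundary.
Strong reading: for every (c,s) with acquired(c,s), catalogued(c,s).
Restrictor pairs: (c1,s5) ✓  (c2,s2) ✓  (c2,s4) ✓  (c2,s5) ✓  (c3,s2) ✓  (c3,s4) ✓  (c4,s1) ✓  (c4,s3) ✓  (c4,s4) ✓  (c5,s2) ✓  (c5,s3) ✓  (c5,s4) ✓  (c5,s5) ✓  (c6,s3) ✓
Counterexamples (restrictor pairs failing the scope): 0.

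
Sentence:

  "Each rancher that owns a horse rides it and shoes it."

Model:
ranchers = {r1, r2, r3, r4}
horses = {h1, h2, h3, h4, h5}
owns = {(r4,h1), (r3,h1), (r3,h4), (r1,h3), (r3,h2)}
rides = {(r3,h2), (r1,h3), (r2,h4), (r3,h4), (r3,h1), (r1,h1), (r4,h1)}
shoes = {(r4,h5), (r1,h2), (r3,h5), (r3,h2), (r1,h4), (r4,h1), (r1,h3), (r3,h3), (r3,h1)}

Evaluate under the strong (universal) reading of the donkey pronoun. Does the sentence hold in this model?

"it" takes "a horse" as antecedent — a donkey pronoun bound across the clause boundary.
Strong reading: for every (r,h) with owns(r,h), rides(r,h) ∧ shoes(r,h).
Restrictor pairs: (r1,h3) ✓  (r3,h1) ✓  (r3,h2) ✓  (r3,h4) ✗  (r4,h1) ✓
Counterexample: (r3,h4) is in owns but fails the scope.

False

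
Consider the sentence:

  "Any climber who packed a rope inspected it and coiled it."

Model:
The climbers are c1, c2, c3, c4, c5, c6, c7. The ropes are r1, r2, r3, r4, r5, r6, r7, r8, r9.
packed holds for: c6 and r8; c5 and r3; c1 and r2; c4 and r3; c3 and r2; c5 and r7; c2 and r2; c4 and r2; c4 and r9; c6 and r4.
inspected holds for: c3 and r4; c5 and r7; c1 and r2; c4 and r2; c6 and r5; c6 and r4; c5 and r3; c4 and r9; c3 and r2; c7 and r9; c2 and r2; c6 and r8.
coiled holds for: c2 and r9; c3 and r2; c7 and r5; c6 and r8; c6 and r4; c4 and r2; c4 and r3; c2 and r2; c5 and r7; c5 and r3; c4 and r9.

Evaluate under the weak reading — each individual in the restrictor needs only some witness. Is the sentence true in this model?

"it" takes "a rope" as antecedent — a donkey pronoun bound across the clause boundary.
Weak reading: every climber c with some packed-rope has at least one packed-rope r such that inspected(c,r) ∧ coiled(c,r).
Per climber: c1:✗  c2:✓  c3:✓  c4:✓  c5:✓  c6:✓
c1 has no witness among its packed-ropes.

False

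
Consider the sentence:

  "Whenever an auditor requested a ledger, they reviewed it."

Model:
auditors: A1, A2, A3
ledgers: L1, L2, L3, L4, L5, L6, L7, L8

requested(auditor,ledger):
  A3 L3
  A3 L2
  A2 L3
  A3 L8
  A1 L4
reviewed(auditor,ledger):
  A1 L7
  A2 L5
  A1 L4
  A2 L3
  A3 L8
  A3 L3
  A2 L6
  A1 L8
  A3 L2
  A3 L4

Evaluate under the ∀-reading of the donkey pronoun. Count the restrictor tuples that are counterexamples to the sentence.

0

"it" takes "a ledger" as antecedent — a donkey pronoun bound across the clause boundary.
Strong reading: for every (a,l) with requested(a,l), reviewed(a,l).
Restrictor pairs: (A1,L4) ✓  (A2,L3) ✓  (A3,L2) ✓  (A3,L3) ✓  (A3,L8) ✓
Counterexamples (restrictor pairs failing the scope): 0.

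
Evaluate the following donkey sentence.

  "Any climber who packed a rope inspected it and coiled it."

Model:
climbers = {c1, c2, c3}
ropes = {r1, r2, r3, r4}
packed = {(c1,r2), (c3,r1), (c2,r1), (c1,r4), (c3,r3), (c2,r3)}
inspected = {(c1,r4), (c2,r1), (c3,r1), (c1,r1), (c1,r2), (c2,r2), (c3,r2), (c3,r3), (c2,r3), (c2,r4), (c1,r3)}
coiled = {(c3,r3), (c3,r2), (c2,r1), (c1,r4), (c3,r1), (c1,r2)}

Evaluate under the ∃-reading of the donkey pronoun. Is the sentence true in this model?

True

"it" takes "a rope" as antecedent — a donkey pronoun bound across the clause boundary.
Weak reading: every climber c with some packed-rope has at least one packed-rope r such that inspected(c,r) ∧ coiled(c,r).
Per climber: c1:✓  c2:✓  c3:✓
Every climber in the restrictor has a witness.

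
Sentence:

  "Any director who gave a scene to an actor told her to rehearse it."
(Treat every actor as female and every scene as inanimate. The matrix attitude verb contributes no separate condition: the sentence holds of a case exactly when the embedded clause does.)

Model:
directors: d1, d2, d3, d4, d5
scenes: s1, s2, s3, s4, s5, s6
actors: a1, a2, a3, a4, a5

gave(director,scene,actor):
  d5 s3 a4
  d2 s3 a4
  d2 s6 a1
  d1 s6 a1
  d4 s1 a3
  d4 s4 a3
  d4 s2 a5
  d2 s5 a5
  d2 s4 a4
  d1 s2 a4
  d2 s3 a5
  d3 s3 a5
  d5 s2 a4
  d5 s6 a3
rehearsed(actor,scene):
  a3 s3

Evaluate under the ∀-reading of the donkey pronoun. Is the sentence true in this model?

False

"her" takes "an actor" as antecedent and "it" takes "a scene"; both are donkey pronouns co-varying with the restrictor.
Strong reading: for every (d,s,a) with gave(d,s,a), rehearsed(a,s).
Restrictor triples: (d1,s2,a4)→rehearsed(a4,s2) ✗  (d1,s6,a1)→rehearsed(a1,s6) ✗  (d2,s3,a4)→rehearsed(a4,s3) ✗  (d2,s3,a5)→rehearsed(a5,s3) ✗  (d2,s4,a4)→rehearsed(a4,s4) ✗  (d2,s5,a5)→rehearsed(a5,s5) ✗  (d2,s6,a1)→rehearsed(a1,s6) ✗  (d3,s3,a5)→rehearsed(a5,s3) ✗  (d4,s1,a3)→rehearsed(a3,s1) ✗  (d4,s2,a5)→rehearsed(a5,s2) ✗  (d4,s4,a3)→rehearsed(a3,s4) ✗  (d5,s2,a4)→rehearsed(a4,s2) ✗  (d5,s3,a4)→rehearsed(a4,s3) ✗  (d5,s6,a3)→rehearsed(a3,s6) ✗
Counterexample: (d1,s2,a4) — rehearsed(a4,s2) does not hold.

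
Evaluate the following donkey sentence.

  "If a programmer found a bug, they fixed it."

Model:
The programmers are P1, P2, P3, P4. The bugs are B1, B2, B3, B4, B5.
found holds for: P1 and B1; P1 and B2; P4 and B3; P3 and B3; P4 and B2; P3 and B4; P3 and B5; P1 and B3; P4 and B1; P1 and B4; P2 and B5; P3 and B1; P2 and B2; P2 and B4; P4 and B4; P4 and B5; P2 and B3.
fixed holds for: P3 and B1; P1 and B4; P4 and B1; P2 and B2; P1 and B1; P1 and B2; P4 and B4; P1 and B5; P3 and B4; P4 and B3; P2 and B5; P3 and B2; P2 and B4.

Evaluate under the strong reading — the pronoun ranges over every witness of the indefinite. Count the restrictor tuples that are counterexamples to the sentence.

"it" takes "a bug" as antecedent — a donkey pronoun bound across the clause boundary.
Strong reading: for every (p,b) with found(p,b), fixed(p,b).
Restrictor pairs: (P1,B1) ✓  (P1,B2) ✓  (P1,B3) ✗  (P1,B4) ✓  (P2,B2) ✓  (P2,B3) ✗  (P2,B4) ✓  (P2,B5) ✓  (P3,B1) ✓  (P3,B3) ✗  (P3,B4) ✓  (P3,B5) ✗  (P4,B1) ✓  (P4,B2) ✗  (P4,B3) ✓  (P4,B4) ✓  (P4,B5) ✗
Counterexamples (restrictor pairs failing the scope): 6.

6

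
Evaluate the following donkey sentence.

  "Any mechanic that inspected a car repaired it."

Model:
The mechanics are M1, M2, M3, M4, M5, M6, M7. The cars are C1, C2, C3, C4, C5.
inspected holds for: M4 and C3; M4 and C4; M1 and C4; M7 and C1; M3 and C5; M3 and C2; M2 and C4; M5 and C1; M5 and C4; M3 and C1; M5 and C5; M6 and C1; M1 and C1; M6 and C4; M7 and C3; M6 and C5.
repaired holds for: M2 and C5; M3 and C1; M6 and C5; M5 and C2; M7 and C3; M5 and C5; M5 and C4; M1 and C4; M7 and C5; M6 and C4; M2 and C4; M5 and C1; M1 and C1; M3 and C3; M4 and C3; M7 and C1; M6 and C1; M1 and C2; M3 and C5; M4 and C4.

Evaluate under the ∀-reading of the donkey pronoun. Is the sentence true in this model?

False

"it" takes "a car" as antecedent — a donkey pronoun bound across the clause boundary.
Strong reading: for every (m,c) with inspected(m,c), repaired(m,c).
Restrictor pairs: (M1,C1) ✓  (M1,C4) ✓  (M2,C4) ✓  (M3,C1) ✓  (M3,C2) ✗  (M3,C5) ✓  (M4,C3) ✓  (M4,C4) ✓  (M5,C1) ✓  (M5,C4) ✓  (M5,C5) ✓  (M6,C1) ✓  (M6,C4) ✓  (M6,C5) ✓  (M7,C1) ✓  (M7,C3) ✓
Counterexample: (M3,C2) is in inspected but fails the scope.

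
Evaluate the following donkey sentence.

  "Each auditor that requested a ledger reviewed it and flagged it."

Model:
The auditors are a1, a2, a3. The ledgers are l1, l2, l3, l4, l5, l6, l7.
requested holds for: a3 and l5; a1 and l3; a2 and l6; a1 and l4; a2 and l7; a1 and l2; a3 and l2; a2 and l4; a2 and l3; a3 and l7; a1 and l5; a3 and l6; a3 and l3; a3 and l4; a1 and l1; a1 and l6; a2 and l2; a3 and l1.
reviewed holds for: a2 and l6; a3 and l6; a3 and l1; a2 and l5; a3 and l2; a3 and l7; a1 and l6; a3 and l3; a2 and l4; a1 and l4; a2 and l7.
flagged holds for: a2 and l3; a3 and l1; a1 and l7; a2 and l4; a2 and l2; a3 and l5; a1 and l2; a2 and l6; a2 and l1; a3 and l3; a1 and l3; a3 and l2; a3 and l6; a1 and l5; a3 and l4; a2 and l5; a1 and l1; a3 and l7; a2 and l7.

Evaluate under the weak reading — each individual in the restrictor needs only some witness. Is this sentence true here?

False

"it" takes "a ledger" as antecedent — a donkey pronoun bound across the clause boundary.
Weak reading: every auditor a with some requested-ledger has at least one requested-ledger l such that reviewed(a,l) ∧ flagged(a,l).
Per auditor: a1:✗  a2:✓  a3:✓
a1 has no witness among its requested-ledgers.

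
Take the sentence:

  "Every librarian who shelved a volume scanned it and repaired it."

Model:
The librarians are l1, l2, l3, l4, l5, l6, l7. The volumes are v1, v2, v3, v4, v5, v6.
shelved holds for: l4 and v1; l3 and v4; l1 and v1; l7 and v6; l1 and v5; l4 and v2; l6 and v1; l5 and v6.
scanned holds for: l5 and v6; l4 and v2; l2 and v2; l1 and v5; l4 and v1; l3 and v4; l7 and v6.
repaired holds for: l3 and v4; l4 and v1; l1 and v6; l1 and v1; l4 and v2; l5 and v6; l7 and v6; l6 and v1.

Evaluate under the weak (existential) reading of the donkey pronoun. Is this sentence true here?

"it" takes "a volume" as antecedent — a donkey pronoun bound across the clause boundary.
Weak reading: every librarian l with some shelved-volume has at least one shelved-volume v such that scanned(l,v) ∧ repaired(l,v).
Per librarian: l1:✗  l3:✓  l4:✓  l5:✓  l6:✗  l7:✓
l1 has no witness among its shelved-volumes.

False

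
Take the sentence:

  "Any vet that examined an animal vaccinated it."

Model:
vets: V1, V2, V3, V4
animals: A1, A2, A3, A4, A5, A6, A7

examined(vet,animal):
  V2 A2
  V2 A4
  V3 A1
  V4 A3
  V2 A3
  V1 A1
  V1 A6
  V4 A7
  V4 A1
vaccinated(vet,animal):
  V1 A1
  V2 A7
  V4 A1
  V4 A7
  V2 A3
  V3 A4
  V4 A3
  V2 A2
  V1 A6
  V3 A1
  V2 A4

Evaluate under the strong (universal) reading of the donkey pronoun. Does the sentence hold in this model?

"it" takes "an animal" as antecedent — a donkey pronoun bound across the clause boundary.
Strong reading: for every (v,a) with examined(v,a), vaccinated(v,a).
Restrictor pairs: (V1,A1) ✓  (V1,A6) ✓  (V2,A2) ✓  (V2,A3) ✓  (V2,A4) ✓  (V3,A1) ✓  (V4,A1) ✓  (V4,A3) ✓  (V4,A7) ✓
Every restrictor pair satisfies the scope.

True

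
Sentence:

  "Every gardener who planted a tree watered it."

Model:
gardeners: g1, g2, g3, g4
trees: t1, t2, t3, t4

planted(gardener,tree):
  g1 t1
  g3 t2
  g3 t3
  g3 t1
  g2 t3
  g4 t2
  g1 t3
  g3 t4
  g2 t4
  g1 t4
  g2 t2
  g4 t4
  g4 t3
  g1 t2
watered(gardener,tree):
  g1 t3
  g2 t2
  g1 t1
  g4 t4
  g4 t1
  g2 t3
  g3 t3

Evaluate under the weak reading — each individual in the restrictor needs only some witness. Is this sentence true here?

"it" takes "a tree" as antecedent — a donkey pronoun bound across the clause boundary.
Weak reading: every gardener g with some planted-tree has at least one planted-tree t such that watered(g,t).
Per gardener: g1:✓  g2:✓  g3:✓  g4:✓
Every gardener in the restrictor has a witness.

True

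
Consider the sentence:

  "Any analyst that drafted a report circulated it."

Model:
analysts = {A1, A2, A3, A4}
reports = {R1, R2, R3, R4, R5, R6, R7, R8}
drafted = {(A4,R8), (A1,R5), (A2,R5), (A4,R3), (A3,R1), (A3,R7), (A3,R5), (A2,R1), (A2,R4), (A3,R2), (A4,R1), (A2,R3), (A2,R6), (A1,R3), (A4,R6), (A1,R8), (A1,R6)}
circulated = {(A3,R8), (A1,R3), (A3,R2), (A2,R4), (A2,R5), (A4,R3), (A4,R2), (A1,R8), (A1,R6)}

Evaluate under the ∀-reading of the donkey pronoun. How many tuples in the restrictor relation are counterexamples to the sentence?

"it" takes "a report" as antecedent — a donkey pronoun bound across the clause boundary.
Strong reading: for every (a,r) with drafted(a,r), circulated(a,r).
Restrictor pairs: (A1,R3) ✓  (A1,R5) ✗  (A1,R6) ✓  (A1,R8) ✓  (A2,R1) ✗  (A2,R3) ✗  (A2,R4) ✓  (A2,R5) ✓  (A2,R6) ✗  (A3,R1) ✗  (A3,R2) ✓  (A3,R5) ✗  (A3,R7) ✗  (A4,R1) ✗  (A4,R3) ✓  (A4,R6) ✗  (A4,R8) ✗
Counterexamples (restrictor pairs failing the scope): 10.

10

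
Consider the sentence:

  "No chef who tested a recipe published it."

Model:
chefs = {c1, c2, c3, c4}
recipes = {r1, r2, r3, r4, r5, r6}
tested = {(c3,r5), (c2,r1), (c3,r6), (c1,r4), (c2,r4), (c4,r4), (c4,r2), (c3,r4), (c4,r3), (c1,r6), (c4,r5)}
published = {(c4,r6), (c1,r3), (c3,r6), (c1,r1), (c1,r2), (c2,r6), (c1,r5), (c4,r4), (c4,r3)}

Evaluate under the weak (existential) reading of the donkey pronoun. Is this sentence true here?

"it" takes "a recipe" as antecedent — a donkey pronoun bound across the clause boundary.
Truth condition: for no (c,r) with tested(c,r) does published(c,r) hold.
Restrictor pairs — does the scope hold? (c1,r4):fails  (c1,r6):fails  (c2,r1):fails  (c2,r4):fails  (c3,r4):fails  (c3,r5):fails  (c3,r6):holds  (c4,r2):fails  (c4,r3):holds  (c4,r4):holds  (c4,r5):fails
Scope holds for 3 pair(s), so the sentence is false.

False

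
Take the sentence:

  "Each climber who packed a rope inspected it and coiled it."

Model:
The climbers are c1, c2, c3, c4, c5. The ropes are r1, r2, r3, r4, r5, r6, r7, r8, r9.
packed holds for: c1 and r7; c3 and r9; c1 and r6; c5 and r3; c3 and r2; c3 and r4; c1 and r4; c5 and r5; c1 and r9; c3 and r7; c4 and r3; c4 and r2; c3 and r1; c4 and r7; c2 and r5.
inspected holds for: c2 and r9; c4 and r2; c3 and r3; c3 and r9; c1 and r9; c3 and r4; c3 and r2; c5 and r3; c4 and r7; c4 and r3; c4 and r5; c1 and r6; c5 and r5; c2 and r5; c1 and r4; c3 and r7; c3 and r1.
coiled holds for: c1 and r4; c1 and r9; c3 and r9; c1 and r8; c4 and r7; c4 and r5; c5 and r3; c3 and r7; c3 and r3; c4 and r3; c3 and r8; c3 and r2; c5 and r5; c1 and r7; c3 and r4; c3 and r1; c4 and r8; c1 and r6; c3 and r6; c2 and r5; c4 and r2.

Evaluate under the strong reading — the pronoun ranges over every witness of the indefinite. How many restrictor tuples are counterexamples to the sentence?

1

"it" takes "a rope" as antecedent — a donkey pronoun bound across the clause boundary.
Strong reading: for every (c,r) with packed(c,r), inspected(c,r) ∧ coiled(c,r).
Restrictor pairs: (c1,r4) ✓  (c1,r6) ✓  (c1,r7) ✗  (c1,r9) ✓  (c2,r5) ✓  (c3,r1) ✓  (c3,r2) ✓  (c3,r4) ✓  (c3,r7) ✓  (c3,r9) ✓  (c4,r2) ✓  (c4,r3) ✓  (c4,r7) ✓  (c5,r3) ✓  (c5,r5) ✓
Counterexamples (restrictor pairs failing the scope): 1.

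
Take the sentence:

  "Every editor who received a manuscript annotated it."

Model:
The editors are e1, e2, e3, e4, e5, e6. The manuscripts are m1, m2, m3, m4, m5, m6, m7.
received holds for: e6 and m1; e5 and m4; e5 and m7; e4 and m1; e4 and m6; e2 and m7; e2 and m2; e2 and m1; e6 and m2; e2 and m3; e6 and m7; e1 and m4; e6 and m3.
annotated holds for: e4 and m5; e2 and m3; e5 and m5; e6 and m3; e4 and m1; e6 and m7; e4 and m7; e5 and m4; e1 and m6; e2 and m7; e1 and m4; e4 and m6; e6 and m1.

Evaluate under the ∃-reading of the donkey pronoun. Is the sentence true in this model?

"it" takes "a manuscript" as antecedent — a donkey pronoun bound across the clause boundary.
Weak reading: every editor e with some received-manuscript has at least one received-manuscript m such that annotated(e,m).
Per editor: e1:✓  e2:✓  e4:✓  e5:✓  e6:✓
Every editor in the restrictor has a witness.

True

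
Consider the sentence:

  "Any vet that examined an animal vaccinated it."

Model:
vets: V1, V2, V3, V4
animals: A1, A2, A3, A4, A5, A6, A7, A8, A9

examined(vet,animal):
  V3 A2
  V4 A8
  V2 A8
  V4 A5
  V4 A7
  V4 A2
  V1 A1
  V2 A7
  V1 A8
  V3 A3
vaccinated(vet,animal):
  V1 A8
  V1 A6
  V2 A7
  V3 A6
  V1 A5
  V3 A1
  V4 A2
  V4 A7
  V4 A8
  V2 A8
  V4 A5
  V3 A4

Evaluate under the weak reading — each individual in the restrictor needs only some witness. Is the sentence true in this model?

"it" takes "an animal" as antecedent — a donkey pronoun bound across the clause boundary.
Weak reading: every vet v with some examined-animal has at least one examined-animal a such that vaccinated(v,a).
Per vet: V1:✓  V2:✓  V3:✗  V4:✓
V3 has no witness among its examined-animals.

False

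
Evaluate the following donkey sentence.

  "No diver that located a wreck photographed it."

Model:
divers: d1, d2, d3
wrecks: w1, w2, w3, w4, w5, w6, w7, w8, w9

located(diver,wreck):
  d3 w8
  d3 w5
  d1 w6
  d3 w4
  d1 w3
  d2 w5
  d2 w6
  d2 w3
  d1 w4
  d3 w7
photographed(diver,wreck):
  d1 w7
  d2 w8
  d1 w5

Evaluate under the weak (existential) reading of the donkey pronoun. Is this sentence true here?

True

"it" takes "a wreck" as antecedent — a donkey pronoun bound across the clause boundary.
Truth condition: for no (d,w) with located(d,w) does photographed(d,w) hold.
Restrictor pairs — does the scope hold? (d1,w3):fails  (d1,w4):fails  (d1,w6):fails  (d2,w3):fails  (d2,w5):fails  (d2,w6):fails  (d3,w4):fails  (d3,w5):fails  (d3,w7):fails  (d3,w8):fails
Scope holds for no restrictor pair, so the sentence is true.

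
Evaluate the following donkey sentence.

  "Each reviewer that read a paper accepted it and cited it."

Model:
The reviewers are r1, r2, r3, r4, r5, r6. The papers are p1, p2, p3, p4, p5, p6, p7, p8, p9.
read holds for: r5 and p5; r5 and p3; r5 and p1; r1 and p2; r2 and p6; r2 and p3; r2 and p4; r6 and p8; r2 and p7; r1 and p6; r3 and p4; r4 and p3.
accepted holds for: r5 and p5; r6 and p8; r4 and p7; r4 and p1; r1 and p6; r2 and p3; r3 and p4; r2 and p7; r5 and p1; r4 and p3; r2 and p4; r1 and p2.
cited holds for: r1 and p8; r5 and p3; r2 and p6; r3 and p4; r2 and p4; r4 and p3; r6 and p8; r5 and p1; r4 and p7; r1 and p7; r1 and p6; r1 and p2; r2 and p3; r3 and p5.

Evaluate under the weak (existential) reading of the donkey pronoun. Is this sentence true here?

"it" takes "a paper" as antecedent — a donkey pronoun bound across the clause boundary.
Weak reading: every reviewer r with some read-paper has at least one read-paper p such that accepted(r,p) ∧ cited(r,p).
Per reviewer: r1:✓  r2:✓  r3:✓  r4:✓  r5:✓  r6:✓
Every reviewer in the restrictor has a witness.

True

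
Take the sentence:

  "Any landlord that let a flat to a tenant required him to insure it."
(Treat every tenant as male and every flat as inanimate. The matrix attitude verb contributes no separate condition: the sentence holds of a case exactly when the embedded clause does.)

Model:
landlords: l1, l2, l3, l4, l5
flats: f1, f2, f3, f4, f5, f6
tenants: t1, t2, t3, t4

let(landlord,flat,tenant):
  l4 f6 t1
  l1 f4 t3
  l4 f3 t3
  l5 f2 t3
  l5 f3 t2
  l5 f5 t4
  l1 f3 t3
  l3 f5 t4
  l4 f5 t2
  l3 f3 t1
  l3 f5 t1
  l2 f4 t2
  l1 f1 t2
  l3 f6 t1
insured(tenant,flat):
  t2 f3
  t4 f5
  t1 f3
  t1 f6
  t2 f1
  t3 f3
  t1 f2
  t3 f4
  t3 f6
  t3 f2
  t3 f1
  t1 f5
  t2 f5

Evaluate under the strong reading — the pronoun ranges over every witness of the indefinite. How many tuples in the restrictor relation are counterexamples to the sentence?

"him" takes "a tenant" as antecedent and "it" takes "a flat"; both are donkey pronouns co-varying with the restrictor.
Strong reading: for every (l,f,t) with let(l,f,t), insured(t,f).
Restrictor triples: (l1,f1,t2)→insured(t2,f1) ✓  (l1,f3,t3)→insured(t3,f3) ✓  (l1,f4,t3)→insured(t3,f4) ✓  (l2,f4,t2)→insured(t2,f4) ✗  (l3,f3,t1)→insured(t1,f3) ✓  (l3,f5,t1)→insured(t1,f5) ✓  (l3,f5,t4)→insured(t4,f5) ✓  (l3,f6,t1)→insured(t1,f6) ✓  (l4,f3,t3)→insured(t3,f3) ✓  (l4,f5,t2)→insured(t2,f5) ✓  (l4,f6,t1)→insured(t1,f6) ✓  (l5,f2,t3)→insured(t3,f2) ✓  (l5,f3,t2)→insured(t2,f3) ✓  (l5,f5,t4)→insured(t4,f5) ✓
Counterexamples (restrictor triples failing the scope): 1.

1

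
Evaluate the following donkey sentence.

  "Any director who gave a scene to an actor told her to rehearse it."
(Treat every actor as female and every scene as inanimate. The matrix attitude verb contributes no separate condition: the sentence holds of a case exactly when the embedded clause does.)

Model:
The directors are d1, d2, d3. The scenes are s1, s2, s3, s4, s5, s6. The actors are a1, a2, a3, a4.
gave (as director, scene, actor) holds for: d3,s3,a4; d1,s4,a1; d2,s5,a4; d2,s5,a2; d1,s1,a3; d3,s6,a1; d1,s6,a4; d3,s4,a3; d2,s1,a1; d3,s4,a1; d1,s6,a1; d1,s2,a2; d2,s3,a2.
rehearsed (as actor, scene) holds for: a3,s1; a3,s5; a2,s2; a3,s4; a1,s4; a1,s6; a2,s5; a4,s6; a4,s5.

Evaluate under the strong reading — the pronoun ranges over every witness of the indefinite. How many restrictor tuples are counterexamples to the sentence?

"her" takes "an actor" as antecedent and "it" takes "a scene"; both are donkey pronouns co-varying with the restrictor.
Strong reading: for every (d,s,a) with gave(d,s,a), rehearsed(a,s).
Restrictor triples: (d1,s1,a3)→rehearsed(a3,s1) ✓  (d1,s2,a2)→rehearsed(a2,s2) ✓  (d1,s4,a1)→rehearsed(a1,s4) ✓  (d1,s6,a1)→rehearsed(a1,s6) ✓  (d1,s6,a4)→rehearsed(a4,s6) ✓  (d2,s1,a1)→rehearsed(a1,s1) ✗  (d2,s3,a2)→rehearsed(a2,s3) ✗  (d2,s5,a2)→rehearsed(a2,s5) ✓  (d2,s5,a4)→rehearsed(a4,s5) ✓  (d3,s3,a4)→rehearsed(a4,s3) ✗  (d3,s4,a1)→rehearsed(a1,s4) ✓  (d3,s4,a3)→rehearsed(a3,s4) ✓  (d3,s6,a1)→rehearsed(a1,s6) ✓
Counterexamples (restrictor triples failing the scope): 3.

3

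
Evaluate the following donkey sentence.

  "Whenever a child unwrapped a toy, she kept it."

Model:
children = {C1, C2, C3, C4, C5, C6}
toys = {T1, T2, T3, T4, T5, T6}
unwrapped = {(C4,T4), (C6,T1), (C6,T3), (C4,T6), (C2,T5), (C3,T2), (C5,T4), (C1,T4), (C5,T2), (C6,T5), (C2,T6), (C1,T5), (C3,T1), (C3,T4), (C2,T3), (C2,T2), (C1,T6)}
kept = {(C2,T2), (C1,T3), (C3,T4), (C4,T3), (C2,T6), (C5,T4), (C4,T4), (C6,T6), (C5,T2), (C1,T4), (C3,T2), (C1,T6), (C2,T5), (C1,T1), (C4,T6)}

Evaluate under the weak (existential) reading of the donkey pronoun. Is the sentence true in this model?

False

"it" takes "a toy" as antecedent — a donkey pronoun bound across the clause boundary.
Weak reading: every child c with some unwrapped-toy has at least one unwrapped-toy t such that kept(c,t).
Per child: C1:✓  C2:✓  C3:✓  C4:✓  C5:✓  C6:✗
C6 has no witness among its unwrapped-toys.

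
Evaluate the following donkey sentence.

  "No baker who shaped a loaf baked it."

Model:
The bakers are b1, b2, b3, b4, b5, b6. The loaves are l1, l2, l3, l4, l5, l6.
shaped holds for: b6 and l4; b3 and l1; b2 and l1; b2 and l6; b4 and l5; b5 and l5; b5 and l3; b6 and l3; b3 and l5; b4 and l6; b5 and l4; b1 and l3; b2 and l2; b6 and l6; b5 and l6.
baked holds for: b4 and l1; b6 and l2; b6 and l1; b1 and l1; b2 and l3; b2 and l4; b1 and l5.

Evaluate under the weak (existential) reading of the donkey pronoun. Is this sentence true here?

True

"it" takes "a loaf" as antecedent — a donkey pronoun bound across the clause boundary.
Truth condition: for no (b,l) with shaped(b,l) does baked(b,l) hold.
Restrictor pairs — does the scope hold? (b1,l3):fails  (b2,l1):fails  (b2,l2):fails  (b2,l6):fails  (b3,l1):fails  (b3,l5):fails  (b4,l5):fails  (b4,l6):fails  (b5,l3):fails  (b5,l4):fails  (b5,l5):fails  (b5,l6):fails  (b6,l3):fails  (b6,l4):fails  (b6,l6):fails
Scope holds for no restrictor pair, so the sentence is true.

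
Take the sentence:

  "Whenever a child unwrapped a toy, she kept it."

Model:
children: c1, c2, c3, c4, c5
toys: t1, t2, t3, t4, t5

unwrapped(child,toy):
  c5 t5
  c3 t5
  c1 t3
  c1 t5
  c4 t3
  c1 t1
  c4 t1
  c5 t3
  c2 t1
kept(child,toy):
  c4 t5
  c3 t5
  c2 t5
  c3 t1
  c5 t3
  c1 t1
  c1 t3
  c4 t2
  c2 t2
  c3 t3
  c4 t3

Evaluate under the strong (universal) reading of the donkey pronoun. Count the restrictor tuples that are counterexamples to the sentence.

"it" takes "a toy" as antecedent — a donkey pronoun bound across the clause boundary.
Strong reading: for every (c,t) with unwrapped(c,t), kept(c,t).
Restrictor pairs: (c1,t1) ✓  (c1,t3) ✓  (c1,t5) ✗  (c2,t1) ✗  (c3,t5) ✓  (c4,t1) ✗  (c4,t3) ✓  (c5,t3) ✓  (c5,t5) ✗
Counterexamples (restrictor pairs failing the scope): 4.

4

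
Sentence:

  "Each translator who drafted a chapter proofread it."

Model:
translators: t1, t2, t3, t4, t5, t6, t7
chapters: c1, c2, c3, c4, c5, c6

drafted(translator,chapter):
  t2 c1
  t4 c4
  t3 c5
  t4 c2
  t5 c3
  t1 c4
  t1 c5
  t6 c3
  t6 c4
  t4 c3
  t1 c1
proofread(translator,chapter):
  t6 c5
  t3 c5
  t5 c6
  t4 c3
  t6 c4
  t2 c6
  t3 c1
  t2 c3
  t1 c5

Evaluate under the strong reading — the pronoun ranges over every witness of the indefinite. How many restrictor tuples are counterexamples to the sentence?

"it" takes "a chapter" as antecedent — a donkey pronoun bound across the clause boundary.
Strong reading: for every (t,c) with drafted(t,c), proofread(t,c).
Restrictor pairs: (t1,c1) ✗  (t1,c4) ✗  (t1,c5) ✓  (t2,c1) ✗  (t3,c5) ✓  (t4,c2) ✗  (t4,c3) ✓  (t4,c4) ✗  (t5,c3) ✗  (t6,c3) ✗  (t6,c4) ✓
Counterexamples (restrictor pairs failing the scope): 7.

7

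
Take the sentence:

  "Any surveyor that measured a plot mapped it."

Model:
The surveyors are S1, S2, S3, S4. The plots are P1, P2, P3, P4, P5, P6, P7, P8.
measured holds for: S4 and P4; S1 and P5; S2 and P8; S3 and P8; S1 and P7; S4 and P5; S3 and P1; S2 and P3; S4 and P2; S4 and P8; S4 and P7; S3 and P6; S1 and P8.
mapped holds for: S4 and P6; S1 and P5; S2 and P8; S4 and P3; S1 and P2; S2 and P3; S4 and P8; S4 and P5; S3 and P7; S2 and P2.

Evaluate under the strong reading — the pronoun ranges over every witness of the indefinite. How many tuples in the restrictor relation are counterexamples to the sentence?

8

"it" takes "a plot" as antecedent — a donkey pronoun bound across the clause boundary.
Strong reading: for every (s,p) with measured(s,p), mapped(s,p).
Restrictor pairs: (S1,P5) ✓  (S1,P7) ✗  (S1,P8) ✗  (S2,P3) ✓  (S2,P8) ✓  (S3,P1) ✗  (S3,P6) ✗  (S3,P8) ✗  (S4,P2) ✗  (S4,P4) ✗  (S4,P5) ✓  (S4,P7) ✗  (S4,P8) ✓
Counterexamples (restrictor pairs failing the scope): 8.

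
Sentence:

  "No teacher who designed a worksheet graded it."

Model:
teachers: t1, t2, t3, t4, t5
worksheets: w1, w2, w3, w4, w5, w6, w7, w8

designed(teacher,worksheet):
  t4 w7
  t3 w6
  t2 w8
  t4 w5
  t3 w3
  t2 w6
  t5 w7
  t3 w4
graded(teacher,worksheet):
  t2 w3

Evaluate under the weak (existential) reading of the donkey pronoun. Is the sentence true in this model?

"it" takes "a worksheet" as antecedent — a donkey pronoun bound across the clause boundary.
Truth condition: for no (t,w) with designed(t,w) does graded(t,w) hold.
Restrictor pairs — does the scope hold? (t2,w6):fails  (t2,w8):fails  (t3,w3):fails  (t3,w4):fails  (t3,w6):fails  (t4,w5):fails  (t4,w7):fails  (t5,w7):fails
Scope holds for no restrictor pair, so the sentence is true.

True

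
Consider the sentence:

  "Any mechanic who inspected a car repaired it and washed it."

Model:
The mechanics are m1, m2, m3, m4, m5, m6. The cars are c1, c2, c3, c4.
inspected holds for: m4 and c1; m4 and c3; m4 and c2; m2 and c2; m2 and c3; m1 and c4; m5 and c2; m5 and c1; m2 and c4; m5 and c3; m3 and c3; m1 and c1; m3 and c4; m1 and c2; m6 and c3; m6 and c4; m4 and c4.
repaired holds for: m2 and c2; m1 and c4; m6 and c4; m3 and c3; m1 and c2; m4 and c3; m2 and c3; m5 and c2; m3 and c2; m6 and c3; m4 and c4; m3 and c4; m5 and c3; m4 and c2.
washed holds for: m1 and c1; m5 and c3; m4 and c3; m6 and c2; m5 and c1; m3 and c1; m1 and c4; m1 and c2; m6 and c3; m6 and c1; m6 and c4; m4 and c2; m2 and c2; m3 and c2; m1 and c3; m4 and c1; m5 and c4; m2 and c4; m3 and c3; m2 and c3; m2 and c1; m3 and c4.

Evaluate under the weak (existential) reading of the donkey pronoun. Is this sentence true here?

True

"it" takes "a car" as antecedent — a donkey pronoun bound across the clause boundary.
Weak reading: every mechanic m with some inspected-car has at least one inspected-car c such that repaired(m,c) ∧ washed(m,c).
Per mechanic: m1:✓  m2:✓  m3:✓  m4:✓  m5:✓  m6:✓
Every mechanic in the restrictor has a witness.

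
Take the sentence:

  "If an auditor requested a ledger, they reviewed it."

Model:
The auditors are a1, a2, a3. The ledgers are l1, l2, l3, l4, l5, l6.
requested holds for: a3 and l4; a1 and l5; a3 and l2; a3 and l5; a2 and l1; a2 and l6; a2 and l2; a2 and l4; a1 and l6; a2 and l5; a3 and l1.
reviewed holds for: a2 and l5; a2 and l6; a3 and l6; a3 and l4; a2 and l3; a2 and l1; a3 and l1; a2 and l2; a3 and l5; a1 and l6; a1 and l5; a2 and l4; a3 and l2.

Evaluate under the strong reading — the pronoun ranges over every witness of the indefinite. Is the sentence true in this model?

"it" takes "a ledger" as antecedent — a donkey pronoun bound across the clause boundary.
Strong reading: for every (a,l) with requested(a,l), reviewed(a,l).
Restrictor pairs: (a1,l5) ✓  (a1,l6) ✓  (a2,l1) ✓  (a2,l2) ✓  (a2,l4) ✓  (a2,l5) ✓  (a2,l6) ✓  (a3,l1) ✓  (a3,l2) ✓  (a3,l4) ✓  (a3,l5) ✓
Every restrictor pair satisfies the scope.

True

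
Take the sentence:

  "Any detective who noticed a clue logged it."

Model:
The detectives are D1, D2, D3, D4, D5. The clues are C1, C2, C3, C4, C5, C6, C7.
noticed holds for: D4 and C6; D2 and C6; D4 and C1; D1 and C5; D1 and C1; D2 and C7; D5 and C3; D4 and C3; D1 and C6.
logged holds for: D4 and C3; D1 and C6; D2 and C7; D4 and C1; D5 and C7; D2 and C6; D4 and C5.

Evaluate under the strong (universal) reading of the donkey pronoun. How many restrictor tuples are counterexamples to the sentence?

4

"it" takes "a clue" as antecedent — a donkey pronoun bound across the clause boundary.
Strong reading: for every (d,c) with noticed(d,c), logged(d,c).
Restrictor pairs: (D1,C1) ✗  (D1,C5) ✗  (D1,C6) ✓  (D2,C6) ✓  (D2,C7) ✓  (D4,C1) ✓  (D4,C3) ✓  (D4,C6) ✗  (D5,C3) ✗
Counterexamples (restrictor pairs failing the scope): 4.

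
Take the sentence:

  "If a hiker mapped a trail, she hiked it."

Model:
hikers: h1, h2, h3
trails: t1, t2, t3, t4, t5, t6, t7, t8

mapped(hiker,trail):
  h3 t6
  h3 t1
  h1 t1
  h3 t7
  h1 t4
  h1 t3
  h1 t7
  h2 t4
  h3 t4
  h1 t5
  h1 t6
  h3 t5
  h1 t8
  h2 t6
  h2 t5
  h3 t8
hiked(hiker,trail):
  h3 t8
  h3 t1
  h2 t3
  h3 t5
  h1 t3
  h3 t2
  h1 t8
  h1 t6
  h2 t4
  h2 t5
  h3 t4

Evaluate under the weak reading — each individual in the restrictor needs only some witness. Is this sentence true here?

"it" takes "a trail" as antecedent — a donkey pronoun bound across the clause boundary.
Weak reading: every hiker h with some mapped-trail has at least one mapped-trail t such that hiked(h,t).
Per hiker: h1:✓  h2:✓  h3:✓
Every hiker in the restrictor has a witness.

True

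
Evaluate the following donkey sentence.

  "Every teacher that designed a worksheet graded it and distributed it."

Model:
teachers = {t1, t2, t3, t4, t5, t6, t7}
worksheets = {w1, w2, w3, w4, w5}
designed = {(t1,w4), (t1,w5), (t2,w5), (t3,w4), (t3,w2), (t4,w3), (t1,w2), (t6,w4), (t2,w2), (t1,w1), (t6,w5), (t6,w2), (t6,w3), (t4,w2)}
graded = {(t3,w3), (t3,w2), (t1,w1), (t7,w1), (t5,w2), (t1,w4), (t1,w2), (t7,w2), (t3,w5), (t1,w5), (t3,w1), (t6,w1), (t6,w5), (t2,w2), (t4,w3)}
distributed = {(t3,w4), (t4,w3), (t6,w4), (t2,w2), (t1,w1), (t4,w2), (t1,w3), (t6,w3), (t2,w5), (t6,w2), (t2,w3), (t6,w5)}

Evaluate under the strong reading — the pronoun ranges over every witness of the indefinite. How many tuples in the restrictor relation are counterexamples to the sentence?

10

"it" takes "a worksheet" as antecedent — a donkey pronoun bound across the clause boundary.
Strong reading: for every (t,w) with designed(t,w), graded(t,w) ∧ distributed(t,w).
Restrictor pairs: (t1,w1) ✓  (t1,w2) ✗  (t1,w4) ✗  (t1,w5) ✗  (t2,w2) ✓  (t2,w5) ✗  (t3,w2) ✗  (t3,w4) ✗  (t4,w2) ✗  (t4,w3) ✓  (t6,w2) ✗  (t6,w3) ✗  (t6,w4) ✗  (t6,w5) ✓
Counterexamples (restrictor pairs failing the scope): 10.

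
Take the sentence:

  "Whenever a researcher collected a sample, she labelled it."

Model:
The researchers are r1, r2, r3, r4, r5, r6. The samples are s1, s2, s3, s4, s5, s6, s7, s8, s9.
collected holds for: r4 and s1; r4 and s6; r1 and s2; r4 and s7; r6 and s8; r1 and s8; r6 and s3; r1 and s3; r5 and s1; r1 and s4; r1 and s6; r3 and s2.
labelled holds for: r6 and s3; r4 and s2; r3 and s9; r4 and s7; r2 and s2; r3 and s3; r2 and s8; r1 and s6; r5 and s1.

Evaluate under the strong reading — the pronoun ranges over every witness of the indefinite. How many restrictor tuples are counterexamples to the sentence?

"it" takes "a sample" as antecedent — a donkey pronoun bound across the clause boundary.
Strong reading: for every (r,s) with collected(r,s), labelled(r,s).
Restrictor pairs: (r1,s2) ✗  (r1,s3) ✗  (r1,s4) ✗  (r1,s6) ✓  (r1,s8) ✗  (r3,s2) ✗  (r4,s1) ✗  (r4,s6) ✗  (r4,s7) ✓  (r5,s1) ✓  (r6,s3) ✓  (r6,s8) ✗
Counterexamples (restrictor pairs failing the scope): 8.

8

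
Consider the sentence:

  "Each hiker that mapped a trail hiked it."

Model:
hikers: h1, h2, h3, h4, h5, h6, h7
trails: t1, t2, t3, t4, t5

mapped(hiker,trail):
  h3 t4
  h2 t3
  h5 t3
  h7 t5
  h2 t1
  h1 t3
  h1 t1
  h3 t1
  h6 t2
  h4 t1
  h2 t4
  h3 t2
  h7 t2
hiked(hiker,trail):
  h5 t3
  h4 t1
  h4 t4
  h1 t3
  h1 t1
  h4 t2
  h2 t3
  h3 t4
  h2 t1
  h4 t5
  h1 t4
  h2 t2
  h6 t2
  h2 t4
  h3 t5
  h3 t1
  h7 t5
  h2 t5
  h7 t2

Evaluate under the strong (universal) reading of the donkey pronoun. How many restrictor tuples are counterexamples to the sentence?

1

"it" takes "a trail" as antecedent — a donkey pronoun bound across the clause boundary.
Strong reading: for every (h,t) with mapped(h,t), hiked(h,t).
Restrictor pairs: (h1,t1) ✓  (h1,t3) ✓  (h2,t1) ✓  (h2,t3) ✓  (h2,t4) ✓  (h3,t1) ✓  (h3,t2) ✗  (h3,t4) ✓  (h4,t1) ✓  (h5,t3) ✓  (h6,t2) ✓  (h7,t2) ✓  (h7,t5) ✓
Counterexamples (restrictor pairs failing the scope): 1.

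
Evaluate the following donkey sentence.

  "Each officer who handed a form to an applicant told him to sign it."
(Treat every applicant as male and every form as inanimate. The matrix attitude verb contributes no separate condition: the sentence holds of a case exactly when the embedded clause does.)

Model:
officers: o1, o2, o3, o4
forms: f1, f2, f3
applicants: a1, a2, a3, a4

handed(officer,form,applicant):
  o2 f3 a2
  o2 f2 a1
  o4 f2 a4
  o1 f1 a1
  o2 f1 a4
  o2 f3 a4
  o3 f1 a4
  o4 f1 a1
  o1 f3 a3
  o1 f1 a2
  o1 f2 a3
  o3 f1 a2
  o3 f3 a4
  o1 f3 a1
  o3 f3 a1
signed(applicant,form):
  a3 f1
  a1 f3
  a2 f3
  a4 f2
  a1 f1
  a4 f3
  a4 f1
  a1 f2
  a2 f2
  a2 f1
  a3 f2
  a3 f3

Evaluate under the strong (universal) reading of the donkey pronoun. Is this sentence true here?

True

"him" takes "an applicant" as antecedent and "it" takes "a form"; both are donkey pronouns co-varying with the restrictor.
Strong reading: for every (o,f,a) with handed(o,f,a), signed(a,f).
Restrictor triples: (o1,f1,a1)→signed(a1,f1) ✓  (o1,f1,a2)→signed(a2,f1) ✓  (o1,f2,a3)→signed(a3,f2) ✓  (o1,f3,a1)→signed(a1,f3) ✓  (o1,f3,a3)→signed(a3,f3) ✓  (o2,f1,a4)→signed(a4,f1) ✓  (o2,f2,a1)→signed(a1,f2) ✓  (o2,f3,a2)→signed(a2,f3) ✓  (o2,f3,a4)→signed(a4,f3) ✓  (o3,f1,a2)→signed(a2,f1) ✓  (o3,f1,a4)→signed(a4,f1) ✓  (o3,f3,a1)→signed(a1,f3) ✓  (o3,f3,a4)→signed(a4,f3) ✓  (o4,f1,a1)→signed(a1,f1) ✓  (o4,f2,a4)→signed(a4,f2) ✓
Every restrictor triple satisfies the scope.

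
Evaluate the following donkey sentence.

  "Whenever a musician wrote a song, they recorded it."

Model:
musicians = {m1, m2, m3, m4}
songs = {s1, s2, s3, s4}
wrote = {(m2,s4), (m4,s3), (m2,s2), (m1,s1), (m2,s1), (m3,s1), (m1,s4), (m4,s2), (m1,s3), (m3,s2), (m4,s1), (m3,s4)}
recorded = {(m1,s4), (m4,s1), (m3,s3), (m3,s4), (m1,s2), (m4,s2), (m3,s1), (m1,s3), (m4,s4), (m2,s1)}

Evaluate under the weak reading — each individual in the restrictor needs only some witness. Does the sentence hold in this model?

"it" takes "a song" as antecedent — a donkey pronoun bound across the clause boundary.
Weak reading: every musician m with some wrote-song has at least one wrote-song s such that recorded(m,s).
Per musician: m1:✓  m2:✓  m3:✓  m4:✓
Every musician in the restrictor has a witness.

True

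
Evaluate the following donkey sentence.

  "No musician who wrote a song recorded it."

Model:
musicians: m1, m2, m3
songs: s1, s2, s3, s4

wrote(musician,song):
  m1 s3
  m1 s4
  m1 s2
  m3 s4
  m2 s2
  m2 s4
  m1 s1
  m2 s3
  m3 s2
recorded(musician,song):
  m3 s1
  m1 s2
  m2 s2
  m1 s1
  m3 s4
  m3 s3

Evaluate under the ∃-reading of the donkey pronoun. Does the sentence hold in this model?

"it" takes "a song" as antecedent — a donkey pronoun bound across the clause boundary.
Truth condition: for no (m,s) with wrote(m,s) does recorded(m,s) hold.
Restrictor pairs — does the scope hold? (m1,s1):holds  (m1,s2):holds  (m1,s3):fails  (m1,s4):fails  (m2,s2):holds  (m2,s3):fails  (m2,s4):fails  (m3,s2):fails  (m3,s4):holds
Scope holds for 4 pair(s), so the sentence is false.

False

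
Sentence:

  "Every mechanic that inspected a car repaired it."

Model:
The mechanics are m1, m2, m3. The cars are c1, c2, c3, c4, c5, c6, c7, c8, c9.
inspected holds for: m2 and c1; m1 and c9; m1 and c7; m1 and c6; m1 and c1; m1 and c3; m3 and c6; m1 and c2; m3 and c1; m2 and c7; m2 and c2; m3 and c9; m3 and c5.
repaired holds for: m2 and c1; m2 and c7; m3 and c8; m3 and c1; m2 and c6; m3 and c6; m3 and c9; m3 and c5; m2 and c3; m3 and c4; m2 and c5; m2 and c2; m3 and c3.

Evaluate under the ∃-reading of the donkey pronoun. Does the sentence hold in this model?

"it" takes "a car" as antecedent — a donkey pronoun bound across the clause boundary.
Weak reading: every mechanic m with some inspected-car has at least one inspected-car c such that repaired(m,c).
Per mechanic: m1:✗  m2:✓  m3:✓
m1 has no witness among its inspected-cars.

False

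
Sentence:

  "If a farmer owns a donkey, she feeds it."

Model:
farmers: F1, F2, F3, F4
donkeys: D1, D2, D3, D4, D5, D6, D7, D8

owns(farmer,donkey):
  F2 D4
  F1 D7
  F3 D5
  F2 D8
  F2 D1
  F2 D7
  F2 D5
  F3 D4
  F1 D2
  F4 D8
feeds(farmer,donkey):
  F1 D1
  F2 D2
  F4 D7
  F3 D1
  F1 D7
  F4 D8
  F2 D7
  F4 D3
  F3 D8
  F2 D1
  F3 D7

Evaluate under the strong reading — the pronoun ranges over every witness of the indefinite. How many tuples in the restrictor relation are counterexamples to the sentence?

6

"it" takes "a donkey" as antecedent — a donkey pronoun bound across the clause boundary.
Strong reading: for every (f,d) with owns(f,d), feeds(f,d).
Restrictor pairs: (F1,D2) ✗  (F1,D7) ✓  (F2,D1) ✓  (F2,D4) ✗  (F2,D5) ✗  (F2,D7) ✓  (F2,D8) ✗  (F3,D4) ✗  (F3,D5) ✗  (F4,D8) ✓
Counterexamples (restrictor pairs failing the scope): 6.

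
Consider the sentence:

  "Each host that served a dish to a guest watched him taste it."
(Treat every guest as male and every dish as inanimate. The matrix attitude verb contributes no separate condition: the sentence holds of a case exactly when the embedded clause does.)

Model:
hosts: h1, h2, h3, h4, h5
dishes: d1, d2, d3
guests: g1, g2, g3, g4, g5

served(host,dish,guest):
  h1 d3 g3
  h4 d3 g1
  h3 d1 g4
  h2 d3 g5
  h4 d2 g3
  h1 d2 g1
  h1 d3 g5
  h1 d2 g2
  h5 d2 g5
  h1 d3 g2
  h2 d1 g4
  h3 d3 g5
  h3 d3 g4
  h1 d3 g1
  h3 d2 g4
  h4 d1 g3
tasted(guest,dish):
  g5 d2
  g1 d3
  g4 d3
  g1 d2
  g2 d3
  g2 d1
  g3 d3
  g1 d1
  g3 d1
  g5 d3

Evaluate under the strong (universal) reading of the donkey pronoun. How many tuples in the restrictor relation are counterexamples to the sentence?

"him" takes "a guest" as antecedent and "it" takes "a dish"; both are donkey pronouns co-varying with the restrictor.
Strong reading: for every (h,d,g) with served(h,d,g), tasted(g,d).
Restrictor triples: (h1,d2,g1)→tasted(g1,d2) ✓  (h1,d2,g2)→tasted(g2,d2) ✗  (h1,d3,g1)→tasted(g1,d3) ✓  (h1,d3,g2)→tasted(g2,d3) ✓  (h1,d3,g3)→tasted(g3,d3) ✓  (h1,d3,g5)→tasted(g5,d3) ✓  (h2,d1,g4)→tasted(g4,d1) ✗  (h2,d3,g5)→tasted(g5,d3) ✓  (h3,d1,g4)→tasted(g4,d1) ✗  (h3,d2,g4)→tasted(g4,d2) ✗  (h3,d3,g4)→tasted(g4,d3) ✓  (h3,d3,g5)→tasted(g5,d3) ✓  (h4,d1,g3)→tasted(g3,d1) ✓  (h4,d2,g3)→tasted(g3,d2) ✗  (h4,d3,g1)→tasted(g1,d3) ✓  (h5,d2,g5)→tasted(g5,d2) ✓
Counterexamples (restrictor triples failing the scope): 5.

5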